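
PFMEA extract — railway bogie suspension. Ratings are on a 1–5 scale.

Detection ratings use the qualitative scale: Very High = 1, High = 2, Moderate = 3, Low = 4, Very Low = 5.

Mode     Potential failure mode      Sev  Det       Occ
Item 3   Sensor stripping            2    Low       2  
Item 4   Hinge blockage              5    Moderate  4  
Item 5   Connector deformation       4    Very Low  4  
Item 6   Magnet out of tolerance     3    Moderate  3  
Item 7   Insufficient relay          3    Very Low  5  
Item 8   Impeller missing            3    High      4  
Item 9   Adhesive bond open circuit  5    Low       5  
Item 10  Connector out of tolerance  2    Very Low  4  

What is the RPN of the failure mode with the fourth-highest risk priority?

60

RPN = Severity × Occurrence × Detection:
  Item 3: 2 × 2 × 4 = 16
  Item 4: 5 × 4 × 3 = 60
  Item 5: 4 × 4 × 5 = 80
  Item 6: 3 × 3 × 3 = 27
  Item 7: 3 × 5 × 5 = 75
  Item 8: 3 × 4 × 2 = 24
  Item 9: 5 × 5 × 4 = 100
  Item 10: 2 × 4 × 5 = 40
Sorted descending: 100, 80, 75, 60, 40, 27, 24, 16.
The fourth-highest RPN is 60 (Item 4).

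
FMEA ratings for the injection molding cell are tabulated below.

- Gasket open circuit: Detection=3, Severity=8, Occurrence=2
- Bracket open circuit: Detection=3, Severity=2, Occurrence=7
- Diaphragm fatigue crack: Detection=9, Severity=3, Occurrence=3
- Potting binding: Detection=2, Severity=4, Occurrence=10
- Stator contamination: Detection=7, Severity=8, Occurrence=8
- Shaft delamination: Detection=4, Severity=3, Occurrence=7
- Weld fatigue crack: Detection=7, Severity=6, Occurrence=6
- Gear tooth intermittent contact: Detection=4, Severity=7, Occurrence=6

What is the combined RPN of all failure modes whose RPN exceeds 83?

RPN = Severity × Occurrence × Detection:
  Gasket open circuit: 8 × 2 × 3 = 48
  Bracket open circuit: 2 × 7 × 3 = 42
  Diaphragm fatigue crack: 3 × 3 × 9 = 81
  Potting binding: 4 × 10 × 2 = 80
  Stator contamination: 8 × 8 × 7 = 448
  Shaft delamination: 3 × 7 × 4 = 84
  Weld fatigue crack: 6 × 6 × 7 = 252
  Gear tooth intermittent contact: 7 × 6 × 4 = 168
RPN > 83: Stator contamination (448), Shaft delamination (84), Weld fatigue crack (252), Gear tooth intermittent contact (168).
Sum: 448 + 84 + 252 + 168 = 952.

952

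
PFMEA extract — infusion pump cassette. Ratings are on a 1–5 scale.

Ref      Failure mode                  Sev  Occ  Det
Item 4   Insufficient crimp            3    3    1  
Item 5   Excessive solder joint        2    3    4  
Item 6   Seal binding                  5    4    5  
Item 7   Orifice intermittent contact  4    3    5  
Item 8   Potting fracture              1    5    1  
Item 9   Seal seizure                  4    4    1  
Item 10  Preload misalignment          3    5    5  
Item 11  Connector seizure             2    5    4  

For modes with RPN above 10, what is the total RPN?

RPN = Severity × Occurrence × Detection:
  Item 4: 3 × 3 × 1 = 9
  Item 5: 2 × 3 × 4 = 24
  Item 6: 5 × 4 × 5 = 100
  Item 7: 4 × 3 × 5 = 60
  Item 8: 1 × 5 × 1 = 5
  Item 9: 4 × 4 × 1 = 16
  Item 10: 3 × 5 × 5 = 75
  Item 11: 2 × 5 × 4 = 40
RPN > 10: Item 5 (24), Item 6 (100), Item 7 (60), Item 9 (16), Item 10 (75), Item 11 (40).
Sum: 24 + 100 + 60 + 16 + 75 + 40 = 315.

315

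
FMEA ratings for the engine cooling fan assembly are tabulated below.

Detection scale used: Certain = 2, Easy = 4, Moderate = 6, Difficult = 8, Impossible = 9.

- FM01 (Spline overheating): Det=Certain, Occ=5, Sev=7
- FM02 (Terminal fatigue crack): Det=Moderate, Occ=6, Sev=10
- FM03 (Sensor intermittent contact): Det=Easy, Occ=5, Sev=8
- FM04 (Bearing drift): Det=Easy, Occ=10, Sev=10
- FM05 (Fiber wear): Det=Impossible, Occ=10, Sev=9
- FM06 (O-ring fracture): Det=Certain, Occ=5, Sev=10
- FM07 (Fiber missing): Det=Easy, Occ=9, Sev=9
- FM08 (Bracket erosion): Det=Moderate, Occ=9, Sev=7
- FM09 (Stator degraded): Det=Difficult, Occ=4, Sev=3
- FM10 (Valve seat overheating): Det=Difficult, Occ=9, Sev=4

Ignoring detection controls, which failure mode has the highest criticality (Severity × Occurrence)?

FM04

Criticality = Severity × Occurrence:
  FM01: 7 × 5 = 35
  FM02: 10 × 6 = 60
  FM03: 8 × 5 = 40
  FM04: 10 × 10 = 100
  FM05: 9 × 10 = 90
  FM06: 10 × 5 = 50
  FM07: 9 × 9 = 81
  FM08: 7 × 9 = 63
  FM09: 3 × 4 = 12
  FM10: 4 × 9 = 36
Highest criticality is 100 → FM04.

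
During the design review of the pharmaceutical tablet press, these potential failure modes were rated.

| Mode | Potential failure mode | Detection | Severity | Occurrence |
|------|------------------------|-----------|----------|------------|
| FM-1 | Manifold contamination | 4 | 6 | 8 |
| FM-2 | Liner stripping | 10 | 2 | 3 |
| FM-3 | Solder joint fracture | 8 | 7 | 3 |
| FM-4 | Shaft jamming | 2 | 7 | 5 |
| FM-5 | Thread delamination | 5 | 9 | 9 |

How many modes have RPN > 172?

RPN = Severity × Occurrence × Detection:
  FM-1: 6 × 8 × 4 = 192
  FM-2: 2 × 3 × 10 = 60
  FM-3: 7 × 3 × 8 = 168
  FM-4: 7 × 5 × 2 = 70
  FM-5: 9 × 9 × 5 = 405
Modes with RPN > 172: FM-1 (192), FM-5 (405) → 2.

2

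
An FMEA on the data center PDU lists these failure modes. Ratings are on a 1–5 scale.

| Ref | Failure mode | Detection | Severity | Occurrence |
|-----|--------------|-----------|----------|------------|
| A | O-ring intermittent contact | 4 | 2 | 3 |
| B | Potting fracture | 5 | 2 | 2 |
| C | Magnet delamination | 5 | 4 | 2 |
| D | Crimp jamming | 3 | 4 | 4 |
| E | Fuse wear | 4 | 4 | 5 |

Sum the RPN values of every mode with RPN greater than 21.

192

RPN = Severity × Occurrence × Detection:
  A: 2 × 3 × 4 = 24
  B: 2 × 2 × 5 = 20
  C: 4 × 2 × 5 = 40
  D: 4 × 4 × 3 = 48
  E: 4 × 5 × 4 = 80
RPN > 21: A (24), C (40), D (48), E (80).
Sum: 24 + 40 + 48 + 80 = 192.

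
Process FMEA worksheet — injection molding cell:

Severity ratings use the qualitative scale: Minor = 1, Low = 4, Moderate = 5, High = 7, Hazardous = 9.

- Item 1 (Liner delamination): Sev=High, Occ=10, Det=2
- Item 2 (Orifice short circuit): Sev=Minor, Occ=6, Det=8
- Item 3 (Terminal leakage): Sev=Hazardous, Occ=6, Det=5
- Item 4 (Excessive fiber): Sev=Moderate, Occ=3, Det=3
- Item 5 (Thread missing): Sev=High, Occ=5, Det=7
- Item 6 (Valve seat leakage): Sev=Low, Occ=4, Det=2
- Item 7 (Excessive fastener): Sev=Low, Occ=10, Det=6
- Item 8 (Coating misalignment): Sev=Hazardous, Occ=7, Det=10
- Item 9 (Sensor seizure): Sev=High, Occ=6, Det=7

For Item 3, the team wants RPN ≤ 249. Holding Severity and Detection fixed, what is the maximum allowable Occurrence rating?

Item 3: S=9, O=6, D=5 → current RPN = 270.
Fixed product = 45. Need 45 × O ≤ 249, so O ≤ 249/45 = 5.53.
Maximum integer Occurrence rating = 5 (gives RPN 225; O=6 would give 270 > 249).

5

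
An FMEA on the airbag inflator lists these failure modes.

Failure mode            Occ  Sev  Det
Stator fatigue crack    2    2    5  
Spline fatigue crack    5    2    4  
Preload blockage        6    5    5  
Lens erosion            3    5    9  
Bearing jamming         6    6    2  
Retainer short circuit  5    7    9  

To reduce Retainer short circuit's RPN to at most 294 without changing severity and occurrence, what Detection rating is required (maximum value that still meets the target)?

8

Retainer short circuit: S=7, O=5, D=9 → current RPN = 315.
Fixed product = 35. Need 35 × D ≤ 294, so D ≤ 294/35 = 8.40.
Maximum integer Detection rating = 8 (gives RPN 280; D=9 would give 315 > 294).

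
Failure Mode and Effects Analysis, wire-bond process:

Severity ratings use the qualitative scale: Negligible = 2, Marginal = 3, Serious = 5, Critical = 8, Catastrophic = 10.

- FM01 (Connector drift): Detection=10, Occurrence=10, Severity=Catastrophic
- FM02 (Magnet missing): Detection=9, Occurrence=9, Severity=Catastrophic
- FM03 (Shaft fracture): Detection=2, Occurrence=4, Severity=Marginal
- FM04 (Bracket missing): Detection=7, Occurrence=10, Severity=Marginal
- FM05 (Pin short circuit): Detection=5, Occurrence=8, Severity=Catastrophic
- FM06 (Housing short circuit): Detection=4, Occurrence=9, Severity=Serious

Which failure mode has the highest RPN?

RPN = Severity × Occurrence × Detection:
  FM01: 10 × 10 × 10 = 1000
  FM02: 10 × 9 × 9 = 810
  FM03: 3 × 4 × 2 = 24
  FM04: 3 × 10 × 7 = 210
  FM05: 10 × 8 × 5 = 400
  FM06: 5 × 9 × 4 = 180
Highest RPN is 1000 → FM01.

FM01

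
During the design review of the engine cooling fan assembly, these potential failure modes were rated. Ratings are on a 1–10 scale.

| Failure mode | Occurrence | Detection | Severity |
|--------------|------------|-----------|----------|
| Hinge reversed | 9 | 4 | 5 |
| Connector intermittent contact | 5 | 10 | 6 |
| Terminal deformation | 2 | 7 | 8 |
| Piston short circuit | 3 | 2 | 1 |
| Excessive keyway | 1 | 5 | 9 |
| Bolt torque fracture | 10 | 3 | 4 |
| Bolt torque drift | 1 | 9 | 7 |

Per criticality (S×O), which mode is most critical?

Criticality = Severity × Occurrence:
  Hinge reversed: 5 × 9 = 45
  Connector intermittent contact: 6 × 5 = 30
  Terminal deformation: 8 × 2 = 16
  Piston short circuit: 1 × 3 = 3
  Excessive keyway: 9 × 1 = 9
  Bolt torque fracture: 4 × 10 = 40
  Bolt torque drift: 7 × 1 = 7
Highest criticality is 45 → Hinge reversed.

Hinge reversed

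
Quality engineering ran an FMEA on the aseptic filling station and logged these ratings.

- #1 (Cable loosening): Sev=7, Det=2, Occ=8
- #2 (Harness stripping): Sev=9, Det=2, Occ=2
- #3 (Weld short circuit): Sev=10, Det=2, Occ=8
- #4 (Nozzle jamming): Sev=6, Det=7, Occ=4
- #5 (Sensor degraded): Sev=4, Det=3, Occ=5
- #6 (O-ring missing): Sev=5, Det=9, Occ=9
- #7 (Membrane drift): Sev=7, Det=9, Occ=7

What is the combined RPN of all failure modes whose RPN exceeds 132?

1174

RPN = Severity × Occurrence × Detection:
  #1: 7 × 8 × 2 = 112
  #2: 9 × 2 × 2 = 36
  #3: 10 × 8 × 2 = 160
  #4: 6 × 4 × 7 = 168
  #5: 4 × 5 × 3 = 60
  #6: 5 × 9 × 9 = 405
  #7: 7 × 7 × 9 = 441
RPN > 132: #3 (160), #4 (168), #6 (405), #7 (441).
Sum: 160 + 168 + 405 + 441 = 1174.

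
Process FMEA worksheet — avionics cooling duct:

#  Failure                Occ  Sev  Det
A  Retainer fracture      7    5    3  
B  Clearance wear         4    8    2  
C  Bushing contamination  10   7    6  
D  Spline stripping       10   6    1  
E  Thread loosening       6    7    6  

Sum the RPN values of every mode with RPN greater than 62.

RPN = Severity × Occurrence × Detection:
  A: 5 × 7 × 3 = 105
  B: 8 × 4 × 2 = 64
  C: 7 × 10 × 6 = 420
  D: 6 × 10 × 1 = 60
  E: 7 × 6 × 6 = 252
RPN > 62: A (105), B (64), C (420), E (252).
Sum: 105 + 64 + 420 + 252 = 841.

841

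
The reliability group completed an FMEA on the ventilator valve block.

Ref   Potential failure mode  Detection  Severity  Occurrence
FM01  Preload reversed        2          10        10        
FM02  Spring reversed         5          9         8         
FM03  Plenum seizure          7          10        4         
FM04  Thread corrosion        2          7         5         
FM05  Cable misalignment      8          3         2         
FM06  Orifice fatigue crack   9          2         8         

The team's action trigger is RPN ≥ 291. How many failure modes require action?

1

RPN = Severity × Occurrence × Detection:
  FM01: 10 × 10 × 2 = 200
  FM02: 9 × 8 × 5 = 360
  FM03: 10 × 4 × 7 = 280
  FM04: 7 × 5 × 2 = 70
  FM05: 3 × 2 × 8 = 48
  FM06: 2 × 8 × 9 = 144
Modes with RPN ≥ 291: FM02 (360) → 1.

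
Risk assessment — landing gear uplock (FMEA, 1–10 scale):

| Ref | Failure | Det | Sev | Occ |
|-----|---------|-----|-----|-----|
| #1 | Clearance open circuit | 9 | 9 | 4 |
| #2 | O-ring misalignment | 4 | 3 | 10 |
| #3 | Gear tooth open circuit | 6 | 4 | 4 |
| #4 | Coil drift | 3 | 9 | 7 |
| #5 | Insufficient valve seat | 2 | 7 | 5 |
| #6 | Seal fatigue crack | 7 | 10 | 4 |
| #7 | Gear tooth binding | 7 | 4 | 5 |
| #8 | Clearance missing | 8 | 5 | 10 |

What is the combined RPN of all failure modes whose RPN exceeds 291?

RPN = Severity × Occurrence × Detection:
  #1: 9 × 4 × 9 = 324
  #2: 3 × 10 × 4 = 120
  #3: 4 × 4 × 6 = 96
  #4: 9 × 7 × 3 = 189
  #5: 7 × 5 × 2 = 70
  #6: 10 × 4 × 7 = 280
  #7: 4 × 5 × 7 = 140
  #8: 5 × 10 × 8 = 400
RPN > 291: #1 (324), #8 (400).
Sum: 324 + 400 = 724.

724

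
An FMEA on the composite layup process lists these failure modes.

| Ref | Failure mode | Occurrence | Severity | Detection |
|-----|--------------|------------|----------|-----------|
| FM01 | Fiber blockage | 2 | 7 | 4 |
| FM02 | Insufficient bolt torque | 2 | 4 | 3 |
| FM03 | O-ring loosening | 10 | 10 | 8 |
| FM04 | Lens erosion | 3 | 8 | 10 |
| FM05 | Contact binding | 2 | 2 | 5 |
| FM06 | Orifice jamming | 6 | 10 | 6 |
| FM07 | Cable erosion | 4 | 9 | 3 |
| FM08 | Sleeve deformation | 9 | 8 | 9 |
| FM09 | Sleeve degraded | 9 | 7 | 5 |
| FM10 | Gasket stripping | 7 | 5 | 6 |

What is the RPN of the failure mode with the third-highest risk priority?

360

RPN = Severity × Occurrence × Detection:
  FM01: 7 × 2 × 4 = 56
  FM02: 4 × 2 × 3 = 24
  FM03: 10 × 10 × 8 = 800
  FM04: 8 × 3 × 10 = 240
  FM05: 2 × 2 × 5 = 20
  FM06: 10 × 6 × 6 = 360
  FM07: 9 × 4 × 3 = 108
  FM08: 8 × 9 × 9 = 648
  FM09: 7 × 9 × 5 = 315
  FM10: 5 × 7 × 6 = 210
Sorted descending: 800, 648, 360, 315, 240, 210, 108, 56, 24, 20.
The third-highest RPN is 360 (FM06).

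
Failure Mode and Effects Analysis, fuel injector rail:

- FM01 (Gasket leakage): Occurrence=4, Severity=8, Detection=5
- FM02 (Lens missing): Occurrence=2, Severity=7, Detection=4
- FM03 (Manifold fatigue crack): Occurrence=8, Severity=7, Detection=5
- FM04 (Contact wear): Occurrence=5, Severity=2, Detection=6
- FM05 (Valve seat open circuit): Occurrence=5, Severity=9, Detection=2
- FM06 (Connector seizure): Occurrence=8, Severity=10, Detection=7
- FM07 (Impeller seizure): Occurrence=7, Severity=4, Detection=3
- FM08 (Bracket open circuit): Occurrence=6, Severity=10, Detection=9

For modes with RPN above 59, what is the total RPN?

1774

RPN = Severity × Occurrence × Detection:
  FM01: 8 × 4 × 5 = 160
  FM02: 7 × 2 × 4 = 56
  FM03: 7 × 8 × 5 = 280
  FM04: 2 × 5 × 6 = 60
  FM05: 9 × 5 × 2 = 90
  FM06: 10 × 8 × 7 = 560
  FM07: 4 × 7 × 3 = 84
  FM08: 10 × 6 × 9 = 540
RPN > 59: FM01 (160), FM03 (280), FM04 (60), FM05 (90), FM06 (560), FM07 (84), FM08 (540).
Sum: 160 + 280 + 60 + 90 + 560 + 84 + 540 = 1774.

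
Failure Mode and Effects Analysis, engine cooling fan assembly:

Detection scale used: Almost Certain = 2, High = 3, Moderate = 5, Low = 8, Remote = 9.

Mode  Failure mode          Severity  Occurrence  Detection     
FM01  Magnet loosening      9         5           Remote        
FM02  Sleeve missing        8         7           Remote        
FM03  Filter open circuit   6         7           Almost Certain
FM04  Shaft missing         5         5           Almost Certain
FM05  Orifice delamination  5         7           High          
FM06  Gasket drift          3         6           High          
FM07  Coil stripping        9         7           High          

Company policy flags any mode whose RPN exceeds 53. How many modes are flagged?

RPN = Severity × Occurrence × Detection:
  FM01: 9 × 5 × 9 = 405
  FM02: 8 × 7 × 9 = 504
  FM03: 6 × 7 × 2 = 84
  FM04: 5 × 5 × 2 = 50
  FM05: 5 × 7 × 3 = 105
  FM06: 3 × 6 × 3 = 54
  FM07: 9 × 7 × 3 = 189
Modes with RPN > 53: FM01 (405), FM02 (504), FM03 (84), FM05 (105), FM06 (54), FM07 (189) → 6.

6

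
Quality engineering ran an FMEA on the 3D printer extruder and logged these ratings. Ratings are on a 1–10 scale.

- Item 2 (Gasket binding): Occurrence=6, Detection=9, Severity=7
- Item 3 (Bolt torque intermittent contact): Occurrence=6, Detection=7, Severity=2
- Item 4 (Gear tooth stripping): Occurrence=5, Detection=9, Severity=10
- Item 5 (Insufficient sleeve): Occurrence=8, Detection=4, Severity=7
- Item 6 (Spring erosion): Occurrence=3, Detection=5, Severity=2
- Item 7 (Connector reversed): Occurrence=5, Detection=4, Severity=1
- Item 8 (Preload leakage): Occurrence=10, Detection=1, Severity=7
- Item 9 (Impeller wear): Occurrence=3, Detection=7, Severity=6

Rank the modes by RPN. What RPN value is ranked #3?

RPN = Severity × Occurrence × Detection:
  Item 2: 7 × 6 × 9 = 378
  Item 3: 2 × 6 × 7 = 84
  Item 4: 10 × 5 × 9 = 450
  Item 5: 7 × 8 × 4 = 224
  Item 6: 2 × 3 × 5 = 30
  Item 7: 1 × 5 × 4 = 20
  Item 8: 7 × 10 × 1 = 70
  Item 9: 6 × 3 × 7 = 126
Sorted descending: 450, 378, 224, 126, 84, 70, 30, 20.
The third-highest RPN is 224 (Item 5).

224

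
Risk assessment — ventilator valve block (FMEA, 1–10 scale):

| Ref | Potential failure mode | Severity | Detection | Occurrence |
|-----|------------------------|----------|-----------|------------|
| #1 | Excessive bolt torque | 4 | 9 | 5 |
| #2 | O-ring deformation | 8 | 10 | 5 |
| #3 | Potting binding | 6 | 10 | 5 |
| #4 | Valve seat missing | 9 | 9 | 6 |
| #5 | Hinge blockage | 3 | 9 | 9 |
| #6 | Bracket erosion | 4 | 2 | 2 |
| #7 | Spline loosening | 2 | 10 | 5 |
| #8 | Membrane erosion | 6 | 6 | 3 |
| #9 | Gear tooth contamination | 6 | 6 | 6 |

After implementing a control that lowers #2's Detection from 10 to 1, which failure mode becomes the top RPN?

RPN = Severity × Occurrence × Detection:
  #1: 4 × 5 × 9 = 180
  #2: 8 × 5 × 10 = 400
  #3: 6 × 5 × 10 = 300
  #4: 9 × 6 × 9 = 486
  #5: 3 × 9 × 9 = 243
  #6: 4 × 2 × 2 = 16
  #7: 2 × 5 × 10 = 100
  #8: 6 × 3 × 6 = 108
  #9: 6 × 6 × 6 = 216
After action: #2 → 8 × 5 × 1 = 40.
Revised RPNs: #4=486, #3=300, #5=243, #9=216, #1=180, #8=108, #7=100, #2=40, #6=16.
Highest is now #4 (486).

#4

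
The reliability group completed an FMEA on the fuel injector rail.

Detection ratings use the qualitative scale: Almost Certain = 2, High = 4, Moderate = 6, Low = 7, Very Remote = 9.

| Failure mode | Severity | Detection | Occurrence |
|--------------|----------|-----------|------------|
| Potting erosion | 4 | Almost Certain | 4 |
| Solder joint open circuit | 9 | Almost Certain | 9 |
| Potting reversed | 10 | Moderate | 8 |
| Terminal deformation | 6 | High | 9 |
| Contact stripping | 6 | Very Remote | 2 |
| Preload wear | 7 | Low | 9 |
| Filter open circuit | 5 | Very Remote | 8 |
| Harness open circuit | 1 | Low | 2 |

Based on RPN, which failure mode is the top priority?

Potting reversed

RPN = Severity × Occurrence × Detection:
  Potting erosion: 4 × 4 × 2 = 32
  Solder joint open circuit: 9 × 9 × 2 = 162
  Potting reversed: 10 × 8 × 6 = 480
  Terminal deformation: 6 × 9 × 4 = 216
  Contact stripping: 6 × 2 × 9 = 108
  Preload wear: 7 × 9 × 7 = 441
  Filter open circuit: 5 × 8 × 9 = 360
  Harness open circuit: 1 × 2 × 7 = 14
Highest RPN is 480 → Potting reversed.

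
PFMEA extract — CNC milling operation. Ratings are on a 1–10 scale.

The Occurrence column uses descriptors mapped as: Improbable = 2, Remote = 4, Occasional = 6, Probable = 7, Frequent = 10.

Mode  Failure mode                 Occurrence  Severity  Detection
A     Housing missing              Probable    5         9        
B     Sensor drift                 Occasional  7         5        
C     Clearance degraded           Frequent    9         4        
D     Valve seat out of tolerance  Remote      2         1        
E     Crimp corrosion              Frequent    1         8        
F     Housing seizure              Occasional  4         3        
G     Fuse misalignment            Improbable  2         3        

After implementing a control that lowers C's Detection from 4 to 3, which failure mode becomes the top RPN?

RPN = Severity × Occurrence × Detection:
  A: 5 × 7 × 9 = 315
  B: 7 × 6 × 5 = 210
  C: 9 × 10 × 4 = 360
  D: 2 × 4 × 1 = 8
  E: 1 × 10 × 8 = 80
  F: 4 × 6 × 3 = 72
  G: 2 × 2 × 3 = 12
After action: C → 9 × 10 × 3 = 270.
Revised RPNs: A=315, C=270, B=210, E=80, F=72, G=12, D=8.
Highest is now A (315).

A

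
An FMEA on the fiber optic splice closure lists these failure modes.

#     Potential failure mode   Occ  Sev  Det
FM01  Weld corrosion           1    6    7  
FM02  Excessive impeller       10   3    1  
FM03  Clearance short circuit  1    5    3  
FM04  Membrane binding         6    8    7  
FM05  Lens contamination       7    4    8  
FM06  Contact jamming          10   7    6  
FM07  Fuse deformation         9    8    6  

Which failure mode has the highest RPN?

RPN = Severity × Occurrence × Detection:
  FM01: 6 × 1 × 7 = 42
  FM02: 3 × 10 × 1 = 30
  FM03: 5 × 1 × 3 = 15
  FM04: 8 × 6 × 7 = 336
  FM05: 4 × 7 × 8 = 224
  FM06: 7 × 10 × 6 = 420
  FM07: 8 × 9 × 6 = 432
Highest RPN is 432 → FM07.

FM07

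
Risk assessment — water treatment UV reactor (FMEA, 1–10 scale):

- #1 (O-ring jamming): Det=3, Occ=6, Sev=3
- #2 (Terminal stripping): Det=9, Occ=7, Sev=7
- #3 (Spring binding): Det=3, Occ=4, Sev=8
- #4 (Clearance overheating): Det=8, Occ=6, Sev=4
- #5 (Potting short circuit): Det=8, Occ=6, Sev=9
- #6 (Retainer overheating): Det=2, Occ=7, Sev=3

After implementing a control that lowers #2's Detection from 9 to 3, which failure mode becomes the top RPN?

#5

RPN = Severity × Occurrence × Detection:
  #1: 3 × 6 × 3 = 54
  #2: 7 × 7 × 9 = 441
  #3: 8 × 4 × 3 = 96
  #4: 4 × 6 × 8 = 192
  #5: 9 × 6 × 8 = 432
  #6: 3 × 7 × 2 = 42
After action: #2 → 7 × 7 × 3 = 147.
Revised RPNs: #5=432, #4=192, #2=147, #3=96, #1=54, #6=42.
Highest is now #5 (432).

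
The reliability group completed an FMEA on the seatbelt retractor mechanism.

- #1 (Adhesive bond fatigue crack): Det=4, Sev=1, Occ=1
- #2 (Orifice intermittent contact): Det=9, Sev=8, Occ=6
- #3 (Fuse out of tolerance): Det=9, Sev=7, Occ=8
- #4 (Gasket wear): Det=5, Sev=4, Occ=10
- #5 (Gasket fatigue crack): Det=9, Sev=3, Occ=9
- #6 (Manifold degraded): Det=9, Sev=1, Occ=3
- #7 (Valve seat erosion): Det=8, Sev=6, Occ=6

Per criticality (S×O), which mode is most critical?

Criticality = Severity × Occurrence:
  #1: 1 × 1 = 1
  #2: 8 × 6 = 48
  #3: 7 × 8 = 56
  #4: 4 × 10 = 40
  #5: 3 × 9 = 27
  #6: 1 × 3 = 3
  #7: 6 × 6 = 36
Highest criticality is 56 → #3.

#3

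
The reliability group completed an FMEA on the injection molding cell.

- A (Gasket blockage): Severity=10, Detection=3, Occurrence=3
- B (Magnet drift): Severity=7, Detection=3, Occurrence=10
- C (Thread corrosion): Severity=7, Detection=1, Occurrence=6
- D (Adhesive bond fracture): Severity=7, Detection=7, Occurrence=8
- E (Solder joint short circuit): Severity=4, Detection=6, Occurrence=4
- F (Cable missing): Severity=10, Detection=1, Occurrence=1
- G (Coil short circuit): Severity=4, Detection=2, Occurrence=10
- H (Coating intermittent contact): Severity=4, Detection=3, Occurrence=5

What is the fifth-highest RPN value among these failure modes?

RPN = Severity × Occurrence × Detection:
  A: 10 × 3 × 3 = 90
  B: 7 × 10 × 3 = 210
  C: 7 × 6 × 1 = 42
  D: 7 × 8 × 7 = 392
  E: 4 × 4 × 6 = 96
  F: 10 × 1 × 1 = 10
  G: 4 × 10 × 2 = 80
  H: 4 × 5 × 3 = 60
Sorted descending: 392, 210, 96, 90, 80, 60, 42, 10.
The fifth-highest RPN is 80 (G).

80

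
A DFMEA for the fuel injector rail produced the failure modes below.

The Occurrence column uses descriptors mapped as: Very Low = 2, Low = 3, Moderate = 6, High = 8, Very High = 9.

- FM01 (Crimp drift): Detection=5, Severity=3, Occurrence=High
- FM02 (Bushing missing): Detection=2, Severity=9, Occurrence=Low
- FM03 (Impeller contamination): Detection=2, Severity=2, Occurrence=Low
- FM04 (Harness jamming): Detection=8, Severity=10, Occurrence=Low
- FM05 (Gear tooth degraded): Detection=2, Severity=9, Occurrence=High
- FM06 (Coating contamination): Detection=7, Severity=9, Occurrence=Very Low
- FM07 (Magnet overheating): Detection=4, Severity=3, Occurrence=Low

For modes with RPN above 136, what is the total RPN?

384

RPN = Severity × Occurrence × Detection:
  FM01: 3 × 8 × 5 = 120
  FM02: 9 × 3 × 2 = 54
  FM03: 2 × 3 × 2 = 12
  FM04: 10 × 3 × 8 = 240
  FM05: 9 × 8 × 2 = 144
  FM06: 9 × 2 × 7 = 126
  FM07: 3 × 3 × 4 = 36
RPN > 136: FM04 (240), FM05 (144).
Sum: 240 + 144 = 384.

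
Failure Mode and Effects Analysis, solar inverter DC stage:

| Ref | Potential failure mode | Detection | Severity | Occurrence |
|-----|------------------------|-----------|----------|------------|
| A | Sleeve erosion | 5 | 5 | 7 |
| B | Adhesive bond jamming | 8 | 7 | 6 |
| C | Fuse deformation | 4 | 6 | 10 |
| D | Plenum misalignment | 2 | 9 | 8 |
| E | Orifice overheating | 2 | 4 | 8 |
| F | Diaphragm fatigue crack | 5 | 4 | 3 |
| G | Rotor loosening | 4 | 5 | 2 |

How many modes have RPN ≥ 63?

RPN = Severity × Occurrence × Detection:
  A: 5 × 7 × 5 = 175
  B: 7 × 6 × 8 = 336
  C: 6 × 10 × 4 = 240
  D: 9 × 8 × 2 = 144
  E: 4 × 8 × 2 = 64
  F: 4 × 3 × 5 = 60
  G: 5 × 2 × 4 = 40
Modes with RPN ≥ 63: A (175), B (336), C (240), D (144), E (64) → 5.

5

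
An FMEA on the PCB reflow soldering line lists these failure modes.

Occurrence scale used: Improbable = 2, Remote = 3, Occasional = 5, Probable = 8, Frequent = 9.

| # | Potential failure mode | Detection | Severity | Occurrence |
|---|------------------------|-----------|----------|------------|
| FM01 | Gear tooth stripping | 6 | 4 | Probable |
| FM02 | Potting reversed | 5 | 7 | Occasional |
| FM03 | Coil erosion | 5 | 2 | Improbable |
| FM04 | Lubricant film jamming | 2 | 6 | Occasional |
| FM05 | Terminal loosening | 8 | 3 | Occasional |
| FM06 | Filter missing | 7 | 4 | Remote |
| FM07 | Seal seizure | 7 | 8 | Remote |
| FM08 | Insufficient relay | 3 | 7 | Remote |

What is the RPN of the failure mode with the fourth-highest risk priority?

RPN = Severity × Occurrence × Detection:
  FM01: 4 × 8 × 6 = 192
  FM02: 7 × 5 × 5 = 175
  FM03: 2 × 2 × 5 = 20
  FM04: 6 × 5 × 2 = 60
  FM05: 3 × 5 × 8 = 120
  FM06: 4 × 3 × 7 = 84
  FM07: 8 × 3 × 7 = 168
  FM08: 7 × 3 × 3 = 63
Sorted descending: 192, 175, 168, 120, 84, 63, 60, 20.
The fourth-highest RPN is 120 (FM05).

120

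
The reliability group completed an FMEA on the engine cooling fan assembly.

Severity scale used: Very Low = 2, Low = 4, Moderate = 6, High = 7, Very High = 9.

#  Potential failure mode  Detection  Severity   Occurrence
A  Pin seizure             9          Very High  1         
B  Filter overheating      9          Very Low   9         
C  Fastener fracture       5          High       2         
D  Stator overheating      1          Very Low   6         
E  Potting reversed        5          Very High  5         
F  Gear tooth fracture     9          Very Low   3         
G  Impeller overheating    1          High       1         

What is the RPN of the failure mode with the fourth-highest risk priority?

70

RPN = Severity × Occurrence × Detection:
  A: 9 × 1 × 9 = 81
  B: 2 × 9 × 9 = 162
  C: 7 × 2 × 5 = 70
  D: 2 × 6 × 1 = 12
  E: 9 × 5 × 5 = 225
  F: 2 × 3 × 9 = 54
  G: 7 × 1 × 1 = 7
Sorted descending: 225, 162, 81, 70, 54, 12, 7.
The fourth-highest RPN is 70 (C).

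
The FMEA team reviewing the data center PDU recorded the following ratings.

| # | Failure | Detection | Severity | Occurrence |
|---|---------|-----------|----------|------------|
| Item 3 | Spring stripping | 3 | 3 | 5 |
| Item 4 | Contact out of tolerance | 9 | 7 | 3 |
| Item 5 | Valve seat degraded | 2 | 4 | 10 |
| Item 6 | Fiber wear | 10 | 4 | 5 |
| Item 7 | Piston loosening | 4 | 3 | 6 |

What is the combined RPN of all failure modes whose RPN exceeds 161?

389

RPN = Severity × Occurrence × Detection:
  Item 3: 3 × 5 × 3 = 45
  Item 4: 7 × 3 × 9 = 189
  Item 5: 4 × 10 × 2 = 80
  Item 6: 4 × 5 × 10 = 200
  Item 7: 3 × 6 × 4 = 72
RPN > 161: Item 4 (189), Item 6 (200).
Sum: 189 + 200 = 389.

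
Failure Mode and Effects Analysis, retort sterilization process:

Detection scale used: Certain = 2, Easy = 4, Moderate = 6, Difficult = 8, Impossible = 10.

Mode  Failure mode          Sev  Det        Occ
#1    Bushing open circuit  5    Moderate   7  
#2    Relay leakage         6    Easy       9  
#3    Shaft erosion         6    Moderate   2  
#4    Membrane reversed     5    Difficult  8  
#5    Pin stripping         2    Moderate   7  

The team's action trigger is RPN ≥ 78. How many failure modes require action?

4

RPN = Severity × Occurrence × Detection:
  #1: 5 × 7 × 6 = 210
  #2: 6 × 9 × 4 = 216
  #3: 6 × 2 × 6 = 72
  #4: 5 × 8 × 8 = 320
  #5: 2 × 7 × 6 = 84
Modes with RPN ≥ 78: #1 (210), #2 (216), #4 (320), #5 (84) → 4.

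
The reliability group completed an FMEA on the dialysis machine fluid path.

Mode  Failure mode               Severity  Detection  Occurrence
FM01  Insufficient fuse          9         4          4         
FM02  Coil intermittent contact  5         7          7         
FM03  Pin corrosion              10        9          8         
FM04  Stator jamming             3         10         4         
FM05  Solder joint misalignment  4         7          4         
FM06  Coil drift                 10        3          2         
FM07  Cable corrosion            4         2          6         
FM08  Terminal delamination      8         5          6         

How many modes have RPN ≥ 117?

RPN = Severity × Occurrence × Detection:
  FM01: 9 × 4 × 4 = 144
  FM02: 5 × 7 × 7 = 245
  FM03: 10 × 8 × 9 = 720
  FM04: 3 × 4 × 10 = 120
  FM05: 4 × 4 × 7 = 112
  FM06: 10 × 2 × 3 = 60
  FM07: 4 × 6 × 2 = 48
  FM08: 8 × 6 × 5 = 240
Modes with RPN ≥ 117: FM01 (144), FM02 (245), FM03 (720), FM04 (120), FM08 (240) → 5.

5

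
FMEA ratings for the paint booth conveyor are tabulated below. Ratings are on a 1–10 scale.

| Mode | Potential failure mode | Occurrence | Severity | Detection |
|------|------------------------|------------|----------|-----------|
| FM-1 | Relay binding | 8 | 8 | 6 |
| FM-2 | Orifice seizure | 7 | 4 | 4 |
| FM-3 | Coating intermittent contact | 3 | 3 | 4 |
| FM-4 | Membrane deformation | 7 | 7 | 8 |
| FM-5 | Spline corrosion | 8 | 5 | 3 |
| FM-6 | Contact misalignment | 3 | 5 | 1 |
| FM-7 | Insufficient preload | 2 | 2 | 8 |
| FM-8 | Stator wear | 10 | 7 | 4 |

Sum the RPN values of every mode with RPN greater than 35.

1324

RPN = Severity × Occurrence × Detection:
  FM-1: 8 × 8 × 6 = 384
  FM-2: 4 × 7 × 4 = 112
  FM-3: 3 × 3 × 4 = 36
  FM-4: 7 × 7 × 8 = 392
  FM-5: 5 × 8 × 3 = 120
  FM-6: 5 × 3 × 1 = 15
  FM-7: 2 × 2 × 8 = 32
  FM-8: 7 × 10 × 4 = 280
RPN > 35: FM-1 (384), FM-2 (112), FM-3 (36), FM-4 (392), FM-5 (120), FM-8 (280).
Sum: 384 + 112 + 36 + 392 + 120 + 280 = 1324.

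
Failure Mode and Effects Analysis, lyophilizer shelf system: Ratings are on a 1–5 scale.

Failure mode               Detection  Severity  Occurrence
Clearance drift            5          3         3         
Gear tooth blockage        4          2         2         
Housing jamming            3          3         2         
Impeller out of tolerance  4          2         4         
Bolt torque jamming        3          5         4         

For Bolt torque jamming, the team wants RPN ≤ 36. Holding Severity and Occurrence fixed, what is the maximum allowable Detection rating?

Bolt torque jamming: S=5, O=4, D=3 → current RPN = 60.
Fixed product = 20. Need 20 × D ≤ 36, so D ≤ 36/20 = 1.80.
Maximum integer Detection rating = 1 (gives RPN 20; D=2 would give 40 > 36).

1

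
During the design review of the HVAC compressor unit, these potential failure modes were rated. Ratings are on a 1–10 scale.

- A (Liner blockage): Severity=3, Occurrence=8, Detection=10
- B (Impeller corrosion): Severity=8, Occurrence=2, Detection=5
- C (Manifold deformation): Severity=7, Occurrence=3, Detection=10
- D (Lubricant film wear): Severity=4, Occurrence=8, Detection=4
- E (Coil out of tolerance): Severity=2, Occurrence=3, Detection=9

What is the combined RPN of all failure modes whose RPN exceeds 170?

450

RPN = Severity × Occurrence × Detection:
  A: 3 × 8 × 10 = 240
  B: 8 × 2 × 5 = 80
  C: 7 × 3 × 10 = 210
  D: 4 × 8 × 4 = 128
  E: 2 × 3 × 9 = 54
RPN > 170: A (240), C (210).
Sum: 240 + 210 = 450.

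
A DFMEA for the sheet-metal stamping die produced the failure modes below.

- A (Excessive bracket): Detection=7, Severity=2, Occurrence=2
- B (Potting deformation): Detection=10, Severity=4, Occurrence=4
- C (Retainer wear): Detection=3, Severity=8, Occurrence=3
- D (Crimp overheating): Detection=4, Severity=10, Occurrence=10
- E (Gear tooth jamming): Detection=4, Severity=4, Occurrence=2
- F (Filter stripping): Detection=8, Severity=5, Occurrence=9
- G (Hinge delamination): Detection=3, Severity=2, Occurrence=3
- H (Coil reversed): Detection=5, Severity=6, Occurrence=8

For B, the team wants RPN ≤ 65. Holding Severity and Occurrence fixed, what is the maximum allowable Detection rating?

4

B: S=4, O=4, D=10 → current RPN = 160.
Fixed product = 16. Need 16 × D ≤ 65, so D ≤ 65/16 = 4.06.
Maximum integer Detection rating = 4 (gives RPN 64; D=5 would give 80 > 65).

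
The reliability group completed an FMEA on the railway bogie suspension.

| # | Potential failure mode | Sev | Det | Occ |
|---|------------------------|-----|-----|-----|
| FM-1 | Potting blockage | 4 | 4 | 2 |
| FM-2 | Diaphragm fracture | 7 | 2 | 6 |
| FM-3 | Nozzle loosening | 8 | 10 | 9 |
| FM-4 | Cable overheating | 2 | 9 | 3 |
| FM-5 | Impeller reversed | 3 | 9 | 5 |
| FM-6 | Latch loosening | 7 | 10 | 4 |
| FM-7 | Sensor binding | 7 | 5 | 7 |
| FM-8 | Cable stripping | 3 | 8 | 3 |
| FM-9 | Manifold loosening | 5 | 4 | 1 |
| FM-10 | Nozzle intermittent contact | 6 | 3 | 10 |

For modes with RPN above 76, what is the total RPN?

RPN = Severity × Occurrence × Detection:
  FM-1: 4 × 2 × 4 = 32
  FM-2: 7 × 6 × 2 = 84
  FM-3: 8 × 9 × 10 = 720
  FM-4: 2 × 3 × 9 = 54
  FM-5: 3 × 5 × 9 = 135
  FM-6: 7 × 4 × 10 = 280
  FM-7: 7 × 7 × 5 = 245
  FM-8: 3 × 3 × 8 = 72
  FM-9: 5 × 1 × 4 = 20
  FM-10: 6 × 10 × 3 = 180
RPN > 76: FM-2 (84), FM-3 (720), FM-5 (135), FM-6 (280), FM-7 (245), FM-10 (180).
Sum: 84 + 720 + 135 + 280 + 245 + 180 = 1644.

1644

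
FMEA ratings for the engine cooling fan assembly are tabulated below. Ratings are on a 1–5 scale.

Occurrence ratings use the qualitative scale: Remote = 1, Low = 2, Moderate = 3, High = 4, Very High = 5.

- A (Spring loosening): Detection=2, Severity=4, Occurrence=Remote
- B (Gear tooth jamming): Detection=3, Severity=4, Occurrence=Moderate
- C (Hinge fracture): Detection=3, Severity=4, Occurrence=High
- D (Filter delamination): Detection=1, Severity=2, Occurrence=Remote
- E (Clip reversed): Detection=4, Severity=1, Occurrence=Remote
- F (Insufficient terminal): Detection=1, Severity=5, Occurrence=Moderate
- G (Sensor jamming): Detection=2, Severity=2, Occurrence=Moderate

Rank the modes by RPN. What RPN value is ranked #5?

8

RPN = Severity × Occurrence × Detection:
  A: 4 × 1 × 2 = 8
  B: 4 × 3 × 3 = 36
  C: 4 × 4 × 3 = 48
  D: 2 × 1 × 1 = 2
  E: 1 × 1 × 4 = 4
  F: 5 × 3 × 1 = 15
  G: 2 × 3 × 2 = 12
Sorted descending: 48, 36, 15, 12, 8, 4, 2.
The fifth-highest RPN is 8 (A).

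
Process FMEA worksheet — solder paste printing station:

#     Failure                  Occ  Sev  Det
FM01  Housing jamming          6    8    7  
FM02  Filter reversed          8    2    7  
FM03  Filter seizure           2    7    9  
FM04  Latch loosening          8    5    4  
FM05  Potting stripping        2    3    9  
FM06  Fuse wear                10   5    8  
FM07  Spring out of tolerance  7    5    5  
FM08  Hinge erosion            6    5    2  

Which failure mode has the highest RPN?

FM06

RPN = Severity × Occurrence × Detection:
  FM01: 8 × 6 × 7 = 336
  FM02: 2 × 8 × 7 = 112
  FM03: 7 × 2 × 9 = 126
  FM04: 5 × 8 × 4 = 160
  FM05: 3 × 2 × 9 = 54
  FM06: 5 × 10 × 8 = 400
  FM07: 5 × 7 × 5 = 175
  FM08: 5 × 6 × 2 = 60
Highest RPN is 400 → FM06.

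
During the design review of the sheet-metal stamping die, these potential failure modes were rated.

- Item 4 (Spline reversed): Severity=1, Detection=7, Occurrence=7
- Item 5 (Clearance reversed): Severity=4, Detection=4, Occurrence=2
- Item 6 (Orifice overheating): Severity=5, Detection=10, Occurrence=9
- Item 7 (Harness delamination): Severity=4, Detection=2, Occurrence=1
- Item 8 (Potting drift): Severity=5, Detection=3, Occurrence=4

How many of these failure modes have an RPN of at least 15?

4

RPN = Severity × Occurrence × Detection:
  Item 4: 1 × 7 × 7 = 49
  Item 5: 4 × 2 × 4 = 32
  Item 6: 5 × 9 × 10 = 450
  Item 7: 4 × 1 × 2 = 8
  Item 8: 5 × 4 × 3 = 60
Modes with RPN ≥ 15: Item 4 (49), Item 5 (32), Item 6 (450), Item 8 (60) → 4.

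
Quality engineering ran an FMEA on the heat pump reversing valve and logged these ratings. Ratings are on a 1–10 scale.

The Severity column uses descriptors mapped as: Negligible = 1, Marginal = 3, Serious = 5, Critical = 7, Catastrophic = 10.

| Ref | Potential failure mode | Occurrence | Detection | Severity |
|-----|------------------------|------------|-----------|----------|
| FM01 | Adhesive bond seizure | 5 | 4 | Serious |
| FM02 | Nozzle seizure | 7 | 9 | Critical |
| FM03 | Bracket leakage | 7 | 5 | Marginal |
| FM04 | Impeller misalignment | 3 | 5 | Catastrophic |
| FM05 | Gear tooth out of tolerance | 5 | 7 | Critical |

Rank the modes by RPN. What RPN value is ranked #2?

RPN = Severity × Occurrence × Detection:
  FM01: 5 × 5 × 4 = 100
  FM02: 7 × 7 × 9 = 441
  FM03: 3 × 7 × 5 = 105
  FM04: 10 × 3 × 5 = 150
  FM05: 7 × 5 × 7 = 245
Sorted descending: 441, 245, 150, 105, 100.
The second-highest RPN is 245 (FM05).

245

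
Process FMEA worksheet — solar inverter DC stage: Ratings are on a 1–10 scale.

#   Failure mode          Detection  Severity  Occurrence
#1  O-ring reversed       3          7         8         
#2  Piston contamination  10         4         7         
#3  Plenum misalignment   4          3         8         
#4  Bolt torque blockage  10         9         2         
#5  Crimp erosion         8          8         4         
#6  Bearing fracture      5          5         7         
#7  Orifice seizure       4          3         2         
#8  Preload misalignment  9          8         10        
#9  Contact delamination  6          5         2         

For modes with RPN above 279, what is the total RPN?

RPN = Severity × Occurrence × Detection:
  #1: 7 × 8 × 3 = 168
  #2: 4 × 7 × 10 = 280
  #3: 3 × 8 × 4 = 96
  #4: 9 × 2 × 10 = 180
  #5: 8 × 4 × 8 = 256
  #6: 5 × 7 × 5 = 175
  #7: 3 × 2 × 4 = 24
  #8: 8 × 10 × 9 = 720
  #9: 5 × 2 × 6 = 60
RPN > 279: #2 (280), #8 (720).
Sum: 280 + 720 = 1000.

1000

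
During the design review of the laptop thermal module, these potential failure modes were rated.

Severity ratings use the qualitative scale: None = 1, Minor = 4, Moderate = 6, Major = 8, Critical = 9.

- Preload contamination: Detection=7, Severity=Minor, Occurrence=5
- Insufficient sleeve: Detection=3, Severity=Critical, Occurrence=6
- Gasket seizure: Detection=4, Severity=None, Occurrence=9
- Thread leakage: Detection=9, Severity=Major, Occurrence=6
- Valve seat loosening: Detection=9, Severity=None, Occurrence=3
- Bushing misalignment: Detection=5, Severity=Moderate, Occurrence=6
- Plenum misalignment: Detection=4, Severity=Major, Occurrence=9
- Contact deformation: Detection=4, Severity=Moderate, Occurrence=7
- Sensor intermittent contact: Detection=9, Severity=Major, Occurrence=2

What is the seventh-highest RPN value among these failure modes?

RPN = Severity × Occurrence × Detection:
  Preload contamination: 4 × 5 × 7 = 140
  Insufficient sleeve: 9 × 6 × 3 = 162
  Gasket seizure: 1 × 9 × 4 = 36
  Thread leakage: 8 × 6 × 9 = 432
  Valve seat loosening: 1 × 3 × 9 = 27
  Bushing misalignment: 6 × 6 × 5 = 180
  Plenum misalignment: 8 × 9 × 4 = 288
  Contact deformation: 6 × 7 × 4 = 168
  Sensor intermittent contact: 8 × 2 × 9 = 144
Sorted descending: 432, 288, 180, 168, 162, 144, 140, 36, 27.
The seventh-highest RPN is 140 (Preload contamination).

140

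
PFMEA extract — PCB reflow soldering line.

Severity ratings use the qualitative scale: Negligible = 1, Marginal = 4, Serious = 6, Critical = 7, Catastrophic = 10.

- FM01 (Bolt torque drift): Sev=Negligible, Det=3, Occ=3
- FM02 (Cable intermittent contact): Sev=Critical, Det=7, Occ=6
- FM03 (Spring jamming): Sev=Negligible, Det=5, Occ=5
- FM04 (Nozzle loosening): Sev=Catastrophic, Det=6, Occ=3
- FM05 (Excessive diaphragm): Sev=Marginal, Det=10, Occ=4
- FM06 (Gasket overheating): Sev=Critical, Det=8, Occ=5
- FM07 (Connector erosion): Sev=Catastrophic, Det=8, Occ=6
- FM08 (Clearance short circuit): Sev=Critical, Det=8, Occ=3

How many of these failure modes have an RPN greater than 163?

RPN = Severity × Occurrence × Detection:
  FM01: 1 × 3 × 3 = 9
  FM02: 7 × 6 × 7 = 294
  FM03: 1 × 5 × 5 = 25
  FM04: 10 × 3 × 6 = 180
  FM05: 4 × 4 × 10 = 160
  FM06: 7 × 5 × 8 = 280
  FM07: 10 × 6 × 8 = 480
  FM08: 7 × 3 × 8 = 168
Modes with RPN > 163: FM02 (294), FM04 (180), FM06 (280), FM07 (480), FM08 (168) → 5.

5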